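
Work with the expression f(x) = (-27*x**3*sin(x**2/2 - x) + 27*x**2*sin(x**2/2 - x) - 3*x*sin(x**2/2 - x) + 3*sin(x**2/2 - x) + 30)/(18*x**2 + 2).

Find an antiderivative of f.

An antiderivative F(x) passes only if d/dx[F] lands on f(x) exactly.
Check: d/dx[3*cos(x**2/2 - x)/2 + 5*atan(3*x)] = (-27*x**3*sin(x**2/2 - x) + 27*x**2*sin(x**2/2 - x) - 3*x*sin(x**2/2 - x) + 3*sin(x**2/2 - x) + 30)/(18*x**2 + 2) = f(x).

An antiderivative is F(x) = 3*cos(x**2/2 - x)/2 + 5*atan(3*x).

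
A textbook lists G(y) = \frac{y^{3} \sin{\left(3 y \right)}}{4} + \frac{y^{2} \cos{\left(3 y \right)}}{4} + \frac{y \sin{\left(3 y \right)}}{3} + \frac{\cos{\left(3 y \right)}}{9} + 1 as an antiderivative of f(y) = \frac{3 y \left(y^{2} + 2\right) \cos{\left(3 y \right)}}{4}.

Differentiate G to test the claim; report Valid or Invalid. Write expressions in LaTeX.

Valid. The derivative of G reproduces f.

d/dy[G] = \frac{3 y^{3} \cos{\left(3 y \right)}}{4} + \frac{3 y \cos{\left(3 y \right)}}{2}
This equals f(y) exactly, so the claim holds.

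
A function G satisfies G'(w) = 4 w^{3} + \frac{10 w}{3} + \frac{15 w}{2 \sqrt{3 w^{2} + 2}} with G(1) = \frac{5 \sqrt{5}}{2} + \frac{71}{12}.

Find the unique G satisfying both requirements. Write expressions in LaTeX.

The integrand splits into summands that can be handled one at a time.
A general antiderivative is w^{4} + \frac{5 w^{2}}{3} + \frac{5 \sqrt{3 w^{2} + 2}}{2} + \frac{5}{4} + C.
The condition gives C = \frac{5 \sqrt{5}}{2} + \frac{71}{12} - (\frac{47}{12} + \frac{5 \sqrt{5}}{2}) = 2.
So G(w) = w^{4} + \frac{5 w^{2}}{3} + \frac{5 \sqrt{3 w^{2} + 2}}{2} + \frac{13}{4}.
Check: d/dw[w^{4} + \frac{5 w^{2}}{3} + \frac{5 \sqrt{3 w^{2} + 2}}{2} + \frac{13}{4}] = \frac{24 w^{3} \sqrt{3 w^{2} + 2} + 20 w \sqrt{3 w^{2} + 2} + 45 w}{6 \sqrt{3 w^{2} + 2}}, which equals G'(w).

G(w) = w^{4} + \frac{5 w^{2}}{3} + \frac{5 \sqrt{3 w^{2} + 2}}{2} + \frac{13}{4}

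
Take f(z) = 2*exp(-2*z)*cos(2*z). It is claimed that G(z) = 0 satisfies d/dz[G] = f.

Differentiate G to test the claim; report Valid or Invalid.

d/dz[G] = 0
d/dz[G] - f(z) = -2*exp(-2*z)*cos(2*z) != 0.

Invalid: d/dz[G] - f = -2*exp(-2*z)*cos(2*z), which is not 0.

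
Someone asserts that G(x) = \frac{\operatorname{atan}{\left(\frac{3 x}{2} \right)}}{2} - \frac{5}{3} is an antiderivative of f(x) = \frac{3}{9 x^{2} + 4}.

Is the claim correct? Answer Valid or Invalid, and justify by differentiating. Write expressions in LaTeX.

Valid - differentiating G returns exactly f.

d/dx[G] = \frac{3}{9 x^{2} + 4}
This equals f(x) exactly, so the claim holds.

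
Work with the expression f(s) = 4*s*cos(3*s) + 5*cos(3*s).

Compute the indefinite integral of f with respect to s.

F(s) = (12*s*sin(3*s) + 15*sin(3*s) + 4*cos(3*s))/9 + C

Integrate term by term and add the pieces.
Check: d/ds[(12*s*sin(3*s) + 15*sin(3*s) + 4*cos(3*s))/9] = 4*s*cos(3*s) + 5*cos(3*s) = f(s).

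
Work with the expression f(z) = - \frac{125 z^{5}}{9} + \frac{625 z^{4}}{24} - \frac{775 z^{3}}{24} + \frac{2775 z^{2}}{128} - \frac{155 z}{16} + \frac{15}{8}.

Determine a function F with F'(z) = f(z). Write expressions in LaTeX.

An antiderivative is F(z) = - \frac{\left(20 z^{2} - 15 z + 12\right)^{3}}{3456}.

The substitution u = - \frac{5 z^{2}}{3} + \frac{5 z}{4} - 1 works: f is exactly (dF/du)*(du/dz) for that inner function.
Check: d/dz[- \frac{\left(20 z^{2} - 15 z + 12\right)^{3}}{3456}] = - \frac{125 z^{5}}{9} + \frac{625 z^{4}}{24} - \frac{775 z^{3}}{24} + \frac{2775 z^{2}}{128} - \frac{155 z}{16} + \frac{15}{8} = f(z).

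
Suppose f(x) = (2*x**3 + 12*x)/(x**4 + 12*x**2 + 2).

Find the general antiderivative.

The substitution u = x**4/3 + 4*x**2 + 2/3 works: f is exactly (dF/du)*(du/dx) for that inner function.
Check: d/dx[log(x**4/3 + 4*x**2 + 2/3)/2] = (2*x**3 + 12*x)/(x**4 + 12*x**2 + 2) = f(x).

F(x) = log(x**4/3 + 4*x**2 + 2/3)/2 + C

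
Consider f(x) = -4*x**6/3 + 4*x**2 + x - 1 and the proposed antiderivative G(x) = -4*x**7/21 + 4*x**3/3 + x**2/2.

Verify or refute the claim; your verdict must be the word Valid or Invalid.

d/dx[G] = -4*x**6/3 + 4*x**2 + x
d/dx[G] - f(x) = 1 != 0.

Invalid: d/dx[G] - f = 1, which is not 0.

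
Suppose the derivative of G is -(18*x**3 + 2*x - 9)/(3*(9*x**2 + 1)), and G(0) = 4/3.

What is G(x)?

Any candidate G(x) must reproduce the stated G'(x) exactly.
A general antiderivative is -x**2/3 + atan(3*x) + 1/3 + C.
The condition gives C = 4/3 - (1/3) = 1.
So G(x) = -(x**2 - 3*atan(3*x) - 4)/3.
Check: d/dx[-(x**2 - 3*atan(3*x) - 4)/3] = (-18*x**3 - 2*x + 9)/(27*x**2 + 3), which equals G'(x).

G(x) = -(x**2 - 3*atan(3*x) - 4)/3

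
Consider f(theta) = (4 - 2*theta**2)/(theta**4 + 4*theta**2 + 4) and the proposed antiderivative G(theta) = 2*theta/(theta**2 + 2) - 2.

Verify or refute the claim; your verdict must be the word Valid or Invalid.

Valid - the claim checks out under differentiation.

d/dtheta[G] = (4 - 2*theta**2)/(theta**4 + 4*theta**2 + 4)
This equals f(theta) exactly, so the claim holds.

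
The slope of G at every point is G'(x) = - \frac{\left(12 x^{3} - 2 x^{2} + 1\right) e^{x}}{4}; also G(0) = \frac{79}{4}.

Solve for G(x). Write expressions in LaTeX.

G(x) = \frac{\left(- 12 x^{3} + 38 x^{2} - 76 x + 75\right) e^{x} + 4}{4}

Recognize the product-rule pattern: G'(x) = u'v + uv' with u = - 3 x^{3} + \frac{19 x^{2}}{2} - 19 x + \frac{75}{4}, v = e^{x}, so integration by parts undoes it.
A general antiderivative is \frac{\left(- 12 x^{3} + 38 x^{2} - 76 x + 75\right) e^{x}}{4} + C.
The condition gives C = \frac{79}{4} - (\frac{75}{4}) = 1.
So G(x) = \frac{\left(- 12 x^{3} + 38 x^{2} - 76 x + 75\right) e^{x} + 4}{4}.
Check: d/dx[\frac{\left(- 12 x^{3} + 38 x^{2} - 76 x + 75\right) e^{x} + 4}{4}] = - 3 x^{3} e^{x} + \frac{x^{2} e^{x}}{2} - \frac{e^{x}}{4}, which equals G'(x).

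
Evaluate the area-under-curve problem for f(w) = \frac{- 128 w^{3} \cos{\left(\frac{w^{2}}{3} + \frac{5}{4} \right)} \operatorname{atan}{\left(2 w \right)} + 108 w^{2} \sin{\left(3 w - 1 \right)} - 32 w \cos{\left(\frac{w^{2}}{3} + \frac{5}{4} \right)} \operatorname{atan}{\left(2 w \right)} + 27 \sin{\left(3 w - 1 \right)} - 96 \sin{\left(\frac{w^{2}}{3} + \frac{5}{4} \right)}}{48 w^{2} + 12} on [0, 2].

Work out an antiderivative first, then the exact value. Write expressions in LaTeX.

Antiderivative: F(w) = - 4 \sin{\left(\frac{w^{2}}{3} + \frac{5}{4} \right)} \operatorname{atan}{\left(2 w \right)} - \frac{3 \cos{\left(3 w - 1 \right)}}{4}; value = - 4 \sin{\left(\frac{31}{12} \right)} \operatorname{atan}{\left(4 \right)} - \frac{3 \cos{\left(5 \right)}}{4} + \frac{3 \cos{\left(1 \right)}}{4}

Whatever form F(w) takes, F'(w) = f(w) is non-negotiable.
F(w) = - 4 \sin{\left(\frac{w^{2}}{3} + \frac{5}{4} \right)} \operatorname{atan}{\left(2 w \right)} - \frac{3 \cos{\left(3 w - 1 \right)}}{4} is an antiderivative of f.
Check: d/dw[- 4 \sin{\left(\frac{w^{2}}{3} + \frac{5}{4} \right)} \operatorname{atan}{\left(2 w \right)} - \frac{3 \cos{\left(3 w - 1 \right)}}{4}] = \frac{- 128 w^{3} \cos{\left(\frac{w^{2}}{3} + \frac{5}{4} \right)} \operatorname{atan}{\left(2 w \right)} + 108 w^{2} \sin{\left(3 w - 1 \right)} - 32 w \cos{\left(\frac{w^{2}}{3} + \frac{5}{4} \right)} \operatorname{atan}{\left(2 w \right)} + 27 \sin{\left(3 w - 1 \right)} - 96 \sin{\left(\frac{w^{2}}{3} + \frac{5}{4} \right)}}{48 w^{2} + 12} = f(w).
F(2) = - 4 \sin{\left(\frac{31}{12} \right)} \operatorname{atan}{\left(4 \right)} - \frac{3 \cos{\left(5 \right)}}{4}; F(0) = - \frac{3 \cos{\left(1 \right)}}{4}.
Integral = F(2) - F(0) = - 4 \sin{\left(\frac{31}{12} \right)} \operatorname{atan}{\left(4 \right)} - \frac{3 \cos{\left(5 \right)}}{4} + \frac{3 \cos{\left(1 \right)}}{4}.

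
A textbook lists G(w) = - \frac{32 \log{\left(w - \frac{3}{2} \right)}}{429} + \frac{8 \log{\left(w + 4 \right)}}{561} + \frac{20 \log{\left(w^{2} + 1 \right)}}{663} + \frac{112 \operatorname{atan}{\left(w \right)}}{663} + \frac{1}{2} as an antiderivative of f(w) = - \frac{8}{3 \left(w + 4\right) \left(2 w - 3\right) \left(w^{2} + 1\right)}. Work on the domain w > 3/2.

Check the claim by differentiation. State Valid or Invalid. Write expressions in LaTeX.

Valid: G'(w) = f(w).

d/dw[G] = - \frac{8}{6 w^{4} + 15 w^{3} - 30 w^{2} + 15 w - 36}
This equals f(w) exactly, so the claim holds.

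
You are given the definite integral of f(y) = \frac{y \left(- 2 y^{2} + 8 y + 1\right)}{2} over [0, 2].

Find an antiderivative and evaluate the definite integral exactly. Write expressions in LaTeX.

Antiderivative: F(y) = - \frac{y^{2} \left(3 y^{2} - 16 y - 3\right)}{12}; value = \frac{23}{3}

An antiderivative F(y) passes only if d/dy[F] lands on f(y) exactly.
F(y) = - \frac{y^{2} \left(3 y^{2} - 16 y - 3\right)}{12} is an antiderivative of f.
Check: d/dy[- \frac{y^{2} \left(3 y^{2} - 16 y - 3\right)}{12}] = - y^{3} + 4 y^{2} + \frac{y}{2}, which equals f(y).
F(2) = \frac{23}{3}; F(0) = 0.
Integral = F(2) - F(0) = \frac{23}{3}.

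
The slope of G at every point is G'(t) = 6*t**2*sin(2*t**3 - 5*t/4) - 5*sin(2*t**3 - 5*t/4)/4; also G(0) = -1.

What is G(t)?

G(t) = -cos(2*t**3 - 5*t/4)

The substitution u = 2*t**3 - 5*t/4 works: G'(t) is exactly (dG/du)*(du/dt) for that inner function.
A general antiderivative is -cos(2*t**3 - 5*t/4) + C.
The condition gives C = -1 - (-1) = 0.
So G(t) = -cos(2*t**3 - 5*t/4).
Check: d/dt[-cos(2*t**3 - 5*t/4)] = 6*t**2*sin(2*t**3 - 5*t/4) - 5*sin(2*t**3 - 5*t/4)/4 = G'(t).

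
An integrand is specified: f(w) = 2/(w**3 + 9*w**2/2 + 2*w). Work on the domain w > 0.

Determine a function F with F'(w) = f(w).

An antiderivative is F(w) = log(w) - 8*log(w + 1/2)/7 + log(w + 4)/7.

Factor the denominator (w*(w + 4)*(2*w + 1)) and decompose: f = -16/(7*(2*w + 1)) + 1/(7*(w + 4)) + 1/w; each piece integrates to a log, atan, or power term.
Check: d/dw[log(w) - 8*log(w + 1/2)/7 + log(w + 4)/7] = 4/(2*w**3 + 9*w**2 + 4*w), which equals f(w).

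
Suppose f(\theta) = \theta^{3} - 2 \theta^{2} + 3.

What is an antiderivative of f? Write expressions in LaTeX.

An antiderivative is F(\theta) = \frac{\theta^{4}}{4} - \frac{2 \theta^{3}}{3} + 3 \theta.

The integrand splits into summands that can be handled one at a time.
Check: d/d\theta[\frac{\theta^{4}}{4} - \frac{2 \theta^{3}}{3} + 3 \theta] = \theta^{3} - 2 \theta^{2} + 3 = f(\theta).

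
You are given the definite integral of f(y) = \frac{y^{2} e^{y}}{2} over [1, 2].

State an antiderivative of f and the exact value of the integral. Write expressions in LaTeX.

Antiderivative: F(y) = \frac{\left(y^{2} - 2 y + 2\right) e^{y}}{2}; value = - \frac{e}{2} + e^{2}

Recognize the product-rule pattern: f = u'v + uv' with u = \frac{y^{2}}{2} - y + 1, v = e^{y}, so integration by parts undoes it.
F(y) = \frac{\left(y^{2} - 2 y + 2\right) e^{y}}{2} is an antiderivative of f.
Check: d/dy[\frac{\left(y^{2} - 2 y + 2\right) e^{y}}{2}] = \frac{y^{2} e^{y}}{2} = f(y).
F(2) = e^{2}; F(1) = \frac{e}{2}.
Integral = F(2) - F(1) = - \frac{e}{2} + e^{2}.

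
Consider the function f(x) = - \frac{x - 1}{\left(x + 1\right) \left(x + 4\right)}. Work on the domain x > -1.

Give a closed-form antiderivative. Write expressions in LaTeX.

An antiderivative is F(x) = \frac{2 \log{\left(x + 1 \right)} - 5 \log{\left(x + 4 \right)}}{3}.

The denominator factors as \left(x + 1\right) \left(x + 4\right); partial fractions split f into directly integrable pieces: - \frac{5}{3 \left(x + 4\right)} + \frac{2}{3 \left(x + 1\right)}.
Check: d/dx[\frac{2 \log{\left(x + 1 \right)} - 5 \log{\left(x + 4 \right)}}{3}] = \frac{1 - x}{x^{2} + 5 x + 4}, which equals f(x).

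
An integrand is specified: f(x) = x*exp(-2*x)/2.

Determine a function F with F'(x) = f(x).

f has the shape u'v + uv' for u = -x/4 - 1/8 and v = exp(-2*x) — it is the derivative of the product u*v.
Check: d/dx[-x*exp(-2*x)/4 - exp(-2*x)/8] = x*exp(-2*x)/2 = f(x).

An antiderivative is F(x) = -x*exp(-2*x)/4 - exp(-2*x)/8.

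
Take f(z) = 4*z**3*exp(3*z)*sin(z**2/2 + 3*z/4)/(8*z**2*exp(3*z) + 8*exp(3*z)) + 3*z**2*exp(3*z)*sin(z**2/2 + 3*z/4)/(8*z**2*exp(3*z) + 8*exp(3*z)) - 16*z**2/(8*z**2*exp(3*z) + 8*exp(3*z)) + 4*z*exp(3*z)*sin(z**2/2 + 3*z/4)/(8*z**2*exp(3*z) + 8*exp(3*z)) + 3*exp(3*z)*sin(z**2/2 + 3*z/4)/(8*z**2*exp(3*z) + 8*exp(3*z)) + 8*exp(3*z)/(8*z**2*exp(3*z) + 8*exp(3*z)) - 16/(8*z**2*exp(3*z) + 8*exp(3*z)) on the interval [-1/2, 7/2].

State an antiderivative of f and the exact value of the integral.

Integrate term by term and add the pieces.
F(z) = -cos(z**2/2 + 3*z/4)/2 + atan(z) + 2*exp(-3*z)/3 is an antiderivative of f.
Check: d/dz[-cos(z**2/2 + 3*z/4)/2 + atan(z) + 2*exp(-3*z)/3] = (4*z**3*exp(3*z)*sin(z**2/2 + 3*z/4) + 3*z**2*exp(3*z)*sin(z**2/2 + 3*z/4) - 16*z**2 + 4*z*exp(3*z)*sin(z**2/2 + 3*z/4) + 3*exp(3*z)*sin(z**2/2 + 3*z/4) + 8*exp(3*z) - 16)/(8*z**2*exp(3*z) + 8*exp(3*z)), which equals f(z).
F(7/2) = 2*exp(-21/2)/3 - cos(35/4)/2 + atan(7/2); F(-1/2) = -cos(1/4)/2 - atan(1/2) + 2*exp(3/2)/3.
Integral = F(7/2) - F(-1/2) = -2*exp(3/2)/3 + 2*exp(-21/2)/3 - cos(35/4)/2 + atan(1/2) + cos(1/4)/2 + atan(7/2).

Antiderivative: F(z) = -cos(z**2/2 + 3*z/4)/2 + atan(z) + 2*exp(-3*z)/3; value = -2*exp(3/2)/3 + 2*exp(-21/2)/3 - cos(35/4)/2 + atan(1/2) + cos(1/4)/2 + atan(7/2)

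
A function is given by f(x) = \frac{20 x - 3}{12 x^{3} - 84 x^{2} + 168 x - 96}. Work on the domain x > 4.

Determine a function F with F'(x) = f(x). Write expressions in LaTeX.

An antiderivative is F(x) = \frac{77 \log{\left(x - 4 \right)}}{72} - \frac{37 \log{\left(x - 2 \right)}}{24} + \frac{17 \log{\left(x - 1 \right)}}{36}.

Factor the denominator (12 \left(x - 4\right) \left(x - 2\right) \left(x - 1\right)) and decompose: f = \frac{17}{36 \left(x - 1\right)} - \frac{37}{24 \left(x - 2\right)} + \frac{77}{72 \left(x - 4\right)}; each piece integrates to a log, atan, or power term.
Check: d/dx[\frac{77 \log{\left(x - 4 \right)}}{72} - \frac{37 \log{\left(x - 2 \right)}}{24} + \frac{17 \log{\left(x - 1 \right)}}{36}] = \frac{20 x - 3}{12 x^{3} - 84 x^{2} + 168 x - 96} = f(x).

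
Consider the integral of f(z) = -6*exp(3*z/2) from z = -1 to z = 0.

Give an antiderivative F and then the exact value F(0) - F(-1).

For F(z) to be correct the identity F'(z) - f(z) = 0 must hold.
F(z) = -4*exp(3*z/2) is an antiderivative of f.
Check: d/dz[-4*exp(3*z/2)] = -6*exp(3*z/2) = f(z).
F(0) = -4; F(-1) = -4*exp(-3/2).
Integral = F(0) - F(-1) = -4 + 4*exp(-3/2).

Antiderivative: F(z) = -4*exp(3*z/2); value = -4 + 4*exp(-3/2)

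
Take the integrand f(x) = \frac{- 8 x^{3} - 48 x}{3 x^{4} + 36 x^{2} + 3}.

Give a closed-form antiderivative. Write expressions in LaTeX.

The substitution u = \frac{x^{4}}{3} + 4 x^{2} + \frac{1}{3} works: f is exactly (dF/du)*(du/dx) for that inner function.
Check: d/dx[- \frac{2 \log{\left(\frac{x^{4}}{3} + 4 x^{2} + \frac{1}{3} \right)}}{3}] = \frac{- 8 x^{3} - 48 x}{3 x^{4} + 36 x^{2} + 3} = f(x).

An antiderivative is F(x) = - \frac{2 \log{\left(\frac{x^{4}}{3} + 4 x^{2} + \frac{1}{3} \right)}}{3}.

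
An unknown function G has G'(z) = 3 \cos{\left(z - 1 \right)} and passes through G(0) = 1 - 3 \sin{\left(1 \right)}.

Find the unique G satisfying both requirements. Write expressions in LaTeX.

G(z) = 3 \sin{\left(z - 1 \right)} + 1

Whatever form G(z) takes, its d/dz must return the stated G'(z).
A general antiderivative is 3 \sin{\left(z - 1 \right)} + C.
The condition gives C = 1 - 3 \sin{\left(1 \right)} - (- 3 \sin{\left(1 \right)}) = 1.
So G(z) = 3 \sin{\left(z - 1 \right)} + 1.
Check: d/dz[3 \sin{\left(z - 1 \right)} + 1] = 3 \cos{\left(z - 1 \right)} = G'(z).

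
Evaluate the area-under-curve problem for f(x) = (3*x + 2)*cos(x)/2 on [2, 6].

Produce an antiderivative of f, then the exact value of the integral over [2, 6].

Antiderivative: F(x) = (3*x*sin(x) + 2*sin(x) + 3*cos(x))/2; value = -4*sin(2) + 10*sin(6) - 3*cos(2)/2 + 3*cos(6)/2

Any candidate F(x) must reproduce f(x) exactly when differentiated.
F(x) = (3*x*sin(x) + 2*sin(x) + 3*cos(x))/2 is an antiderivative of f.
Check: d/dx[(3*x*sin(x) + 2*sin(x) + 3*cos(x))/2] = 3*x*cos(x)/2 + cos(x), which equals f(x).
F(6) = 10*sin(6) + 3*cos(6)/2; F(2) = 3*cos(2)/2 + 4*sin(2).
Integral = F(6) - F(2) = -4*sin(2) + 10*sin(6) - 3*cos(2)/2 + 3*cos(6)/2.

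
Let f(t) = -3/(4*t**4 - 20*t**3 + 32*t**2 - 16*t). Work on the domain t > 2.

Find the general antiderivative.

The denominator factors as 4*t*(t - 2)**2*(t - 1); partial fractions split f into directly integrable pieces: -3/(4*(t - 1)) + 9/(16*(t - 2)) - 3/(8*(t - 2)**2) + 3/(16*t).
Check: d/dt[-3*(-t*log(t) - 3*t*log(t - 2) + 4*t*log(t - 1) + 2*log(t) + 6*log(t - 2) - 8*log(t - 1) - 2)/(16*(t - 2))] = -3/(4*t**4 - 20*t**3 + 32*t**2 - 16*t) = f(t).

F(t) = -3*(-t*log(t) - 3*t*log(t - 2) + 4*t*log(t - 1) + 2*log(t) + 6*log(t - 2) - 8*log(t - 1) - 2)/(16*(t - 2)) + C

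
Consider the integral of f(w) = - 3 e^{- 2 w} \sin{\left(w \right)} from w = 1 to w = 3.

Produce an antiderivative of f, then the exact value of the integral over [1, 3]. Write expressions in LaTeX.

Recover f(w) by differentiating a candidate F(w); any mismatch rules it out.
F(w) = \frac{3 \left(2 \sin{\left(w \right)} + \cos{\left(w \right)}\right) e^{- 2 w}}{5} is an antiderivative of f.
Check: d/dw[\frac{3 \left(2 \sin{\left(w \right)} + \cos{\left(w \right)}\right) e^{- 2 w}}{5}] = - 3 e^{- 2 w} \sin{\left(w \right)} = f(w).
F(3) = \frac{3 \cos{\left(3 \right)}}{5 e^{6}} + \frac{6 \sin{\left(3 \right)}}{5 e^{6}}; F(1) = \frac{3 \cos{\left(1 \right)}}{5 e^{2}} + \frac{6 \sin{\left(1 \right)}}{5 e^{2}}.
Integral = F(3) - F(1) = - \frac{6 \sin{\left(1 \right)}}{5 e^{2}} - \frac{3 \cos{\left(1 \right)}}{5 e^{2}} + \frac{3 \cos{\left(3 \right)}}{5 e^{6}} + \frac{6 \sin{\left(3 \right)}}{5 e^{6}}.

Antiderivative: F(w) = \frac{3 \left(2 \sin{\left(w \right)} + \cos{\left(w \right)}\right) e^{- 2 w}}{5}; value = - \frac{6 \sin{\left(1 \right)}}{5 e^{2}} - \frac{3 \cos{\left(1 \right)}}{5 e^{2}} + \frac{3 \cos{\left(3 \right)}}{5 e^{6}} + \frac{6 \sin{\left(3 \right)}}{5 e^{6}}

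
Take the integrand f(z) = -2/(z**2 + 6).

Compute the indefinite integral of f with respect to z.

F(z) = -sqrt(6)*atan(sqrt(6)*z/6)/3 + C

For F(z) to be correct the identity F'(z) - f(z) = 0 must hold.
Check: d/dz[-sqrt(6)*atan(sqrt(6)*z/6)/3] = -2/(z**2 + 6) = f(z).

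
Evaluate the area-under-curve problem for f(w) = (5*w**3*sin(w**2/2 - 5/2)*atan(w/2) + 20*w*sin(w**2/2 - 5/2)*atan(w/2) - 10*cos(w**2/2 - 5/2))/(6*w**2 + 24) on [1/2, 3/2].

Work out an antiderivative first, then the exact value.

f has the shape u'v + uv' for u = -5*atan(w/2)/6 and v = cos(w**2/2 - 5/2) — it is the derivative of the product u*v.
F(w) = -5*cos(w**2/2 - 5/2)*atan(w/2)/6 is an antiderivative of f.
Check: d/dw[-5*cos(w**2/2 - 5/2)*atan(w/2)/6] = (5*w**3*sin(w**2/2 - 5/2)*atan(w/2) + 20*w*sin(w**2/2 - 5/2)*atan(w/2) - 10*cos(w**2/2 - 5/2))/(6*w**2 + 24) = f(w).
F(3/2) = -5*cos(11/8)*atan(3/4)/6; F(1/2) = -5*cos(19/8)*atan(1/4)/6.
Integral = F(3/2) - F(1/2) = 5*cos(19/8)*atan(1/4)/6 - 5*cos(11/8)*atan(3/4)/6.

Antiderivative: F(w) = -5*cos(w**2/2 - 5/2)*atan(w/2)/6; value = 5*cos(19/8)*atan(1/4)/6 - 5*cos(11/8)*atan(3/4)/6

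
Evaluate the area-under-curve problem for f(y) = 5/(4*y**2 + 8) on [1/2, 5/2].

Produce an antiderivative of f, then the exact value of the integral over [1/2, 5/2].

A first test for any F(y): its y-derivative must equal f(y) identically.
F(y) = 5*sqrt(2)*atan(sqrt(2)*y/2)/8 is an antiderivative of f.
Check: d/dy[5*sqrt(2)*atan(sqrt(2)*y/2)/8] = 5/(4*y**2 + 8) = f(y).
F(5/2) = 5*sqrt(2)*atan(5*sqrt(2)/4)/8; F(1/2) = 5*sqrt(2)*atan(sqrt(2)/4)/8.
Integral = F(5/2) - F(1/2) = -5*sqrt(2)*atan(sqrt(2)/4)/8 + 5*sqrt(2)*atan(5*sqrt(2)/4)/8.

Antiderivative: F(y) = 5*sqrt(2)*atan(sqrt(2)*y/2)/8; value = -5*sqrt(2)*atan(sqrt(2)/4)/8 + 5*sqrt(2)*atan(5*sqrt(2)/4)/8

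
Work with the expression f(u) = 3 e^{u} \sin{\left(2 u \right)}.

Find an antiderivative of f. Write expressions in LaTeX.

An antiderivative is F(u) = \frac{3 e^{u} \sin{\left(2 u \right)}}{5} - \frac{6 e^{u} \cos{\left(2 u \right)}}{5}.

Recover f(u) by differentiating a candidate F(u); any mismatch rules it out.
Check: d/du[\frac{3 e^{u} \sin{\left(2 u \right)}}{5} - \frac{6 e^{u} \cos{\left(2 u \right)}}{5}] = 3 e^{u} \sin{\left(2 u \right)} = f(u).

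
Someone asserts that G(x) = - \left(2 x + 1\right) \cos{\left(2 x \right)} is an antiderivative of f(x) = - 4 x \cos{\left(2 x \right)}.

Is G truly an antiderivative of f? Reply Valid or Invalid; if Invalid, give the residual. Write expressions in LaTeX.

d/dx[G] = 4 x \sin{\left(2 x \right)} + 2 \sin{\left(2 x \right)} - 2 \cos{\left(2 x \right)}
d/dx[G] - f(x) = 4 x \sin{\left(2 x \right)} + 4 x \cos{\left(2 x \right)} + 2 \sin{\left(2 x \right)} - 2 \cos{\left(2 x \right)} != 0.

Invalid: d/dx[G] - f = 4 x \sin{\left(2 x \right)} + 4 x \cos{\left(2 x \right)} + 2 \sin{\left(2 x \right)} - 2 \cos{\left(2 x \right)}, which is not 0.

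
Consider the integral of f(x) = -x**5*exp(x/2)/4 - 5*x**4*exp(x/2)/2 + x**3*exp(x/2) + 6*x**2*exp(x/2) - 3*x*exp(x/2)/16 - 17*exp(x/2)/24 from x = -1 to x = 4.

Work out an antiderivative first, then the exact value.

Recognize the product-rule pattern: f = u'v + uv' with u = -x**5/2 + 2*x**3 - 3*x/8 - 2/3, v = exp(x/2), so integration by parts undoes it.
F(x) = -(12*x**5 - 48*x**3 + 9*x + 16)*exp(x/2)/24 is an antiderivative of f.
Check: d/dx[-(12*x**5 - 48*x**3 + 9*x + 16)*exp(x/2)/24] = -x**5*exp(x/2)/4 - 5*x**4*exp(x/2)/2 + x**3*exp(x/2) + 6*x**2*exp(x/2) - 3*x*exp(x/2)/16 - 17*exp(x/2)/24 = f(x).
F(4) = -2317*exp(2)/6; F(-1) = -43*exp(-1/2)/24.
Integral = F(4) - F(-1) = -2317*exp(2)/6 + 43*exp(-1/2)/24.

Antiderivative: F(x) = -(12*x**5 - 48*x**3 + 9*x + 16)*exp(x/2)/24; value = -2317*exp(2)/6 + 43*exp(-1/2)/24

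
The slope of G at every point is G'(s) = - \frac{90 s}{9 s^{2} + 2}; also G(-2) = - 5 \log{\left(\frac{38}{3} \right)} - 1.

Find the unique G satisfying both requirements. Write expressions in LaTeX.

G(s) = - 5 \log{\left(3 s^{2} + \frac{2}{3} \right)} - 1

G'(s) matches the chain-rule pattern g'(h)*h' with inner function h(s) = 3 s^{2} + \frac{2}{3}; substituting u = h(s) collapses the integral.
A general antiderivative is - 5 \log{\left(3 s^{2} + \frac{2}{3} \right)} + C.
The condition gives C = - 5 \log{\left(\frac{38}{3} \right)} - 1 - (- 5 \log{\left(\frac{38}{3} \right)}) = -1.
So G(s) = - 5 \log{\left(3 s^{2} + \frac{2}{3} \right)} - 1.
Check: d/ds[- 5 \log{\left(3 s^{2} + \frac{2}{3} \right)} - 1] = - \frac{90 s}{9 s^{2} + 2} = G'(s).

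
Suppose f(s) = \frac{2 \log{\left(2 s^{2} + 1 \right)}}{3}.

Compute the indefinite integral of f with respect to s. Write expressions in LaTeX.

A candidate is checked by its d/ds: the result must match f(s).
Check: d/ds[\frac{2 s \log{\left(2 s^{2} + 1 \right)}}{3} - \frac{4 s}{3} + \frac{2 \sqrt{2} \operatorname{atan}{\left(\sqrt{2} s \right)}}{3}] = \frac{2 \log{\left(2 s^{2} + 1 \right)}}{3} = f(s).

F(s) = \frac{2 s \log{\left(2 s^{2} + 1 \right)}}{3} - \frac{4 s}{3} + \frac{2 \sqrt{2} \operatorname{atan}{\left(\sqrt{2} s \right)}}{3} + C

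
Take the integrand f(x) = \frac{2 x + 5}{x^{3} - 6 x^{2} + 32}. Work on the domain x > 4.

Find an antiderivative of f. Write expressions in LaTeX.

An antiderivative is F(x) = \frac{- x \log{\left(x - 4 \right)} + x \log{\left(x + 2 \right)} + 4 \log{\left(x - 4 \right)} - 4 \log{\left(x + 2 \right)} - 78}{36 \left(x - 4\right)}.

The denominator factors as \left(x - 4\right)^{2} \left(x + 2\right); partial fractions split f into directly integrable pieces: \frac{1}{36 \left(x + 2\right)} - \frac{1}{36 \left(x - 4\right)} + \frac{13}{6 \left(x - 4\right)^{2}}.
Check: d/dx[\frac{- x \log{\left(x - 4 \right)} + x \log{\left(x + 2 \right)} + 4 \log{\left(x - 4 \right)} - 4 \log{\left(x + 2 \right)} - 78}{36 \left(x - 4\right)}] = \frac{2 x + 5}{x^{3} - 6 x^{2} + 32} = f(x).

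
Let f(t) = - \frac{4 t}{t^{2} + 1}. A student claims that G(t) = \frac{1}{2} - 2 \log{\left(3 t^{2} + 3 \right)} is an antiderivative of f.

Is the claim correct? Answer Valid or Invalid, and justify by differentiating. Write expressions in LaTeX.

d/dt[G] = - \frac{4 t}{t^{2} + 1}
This equals f(t) exactly, so the claim holds.

Valid - the claim checks out under differentiation.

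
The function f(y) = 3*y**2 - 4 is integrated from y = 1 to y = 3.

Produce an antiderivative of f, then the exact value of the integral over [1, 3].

Antiderivative: F(y) = y*(y**2 - 4); value = 18

An antiderivative F(y) passes only if d/dy[F] lands on f(y) exactly.
F(y) = y*(y**2 - 4) is an antiderivative of f.
Check: d/dy[y*(y**2 - 4)] = 3*y**2 - 4 = f(y).
F(3) = 15; F(1) = -3.
Integral = F(3) - F(1) = 18.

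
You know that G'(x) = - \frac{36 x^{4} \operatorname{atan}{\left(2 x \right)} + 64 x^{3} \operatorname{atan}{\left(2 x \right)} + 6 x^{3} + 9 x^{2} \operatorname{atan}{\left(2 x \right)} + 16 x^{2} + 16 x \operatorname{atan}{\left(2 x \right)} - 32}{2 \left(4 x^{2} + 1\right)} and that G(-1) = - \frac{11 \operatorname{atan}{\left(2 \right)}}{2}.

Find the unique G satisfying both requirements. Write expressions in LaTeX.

G'(x) has the shape u'v + uv' for u = - \frac{3 x^{3}}{2} - 4 x^{2} + 8 and v = \operatorname{atan}{\left(2 x \right)} — it is the derivative of the product u*v.
A general antiderivative is 2 \left(- \frac{3 x^{3}}{4} - 2 x^{2} + 4\right) \operatorname{atan}{\left(2 x \right)} + C.
The condition gives C = - \frac{11 \operatorname{atan}{\left(2 \right)}}{2} - (- \frac{11 \operatorname{atan}{\left(2 \right)}}{2}) = 0.
So G(x) = - \frac{\left(3 x^{3} + 8 x^{2} - 16\right) \operatorname{atan}{\left(2 x \right)}}{2}.
Check: d/dx[- \frac{\left(3 x^{3} + 8 x^{2} - 16\right) \operatorname{atan}{\left(2 x \right)}}{2}] = \frac{- 36 x^{4} \operatorname{atan}{\left(2 x \right)} - 64 x^{3} \operatorname{atan}{\left(2 x \right)} - 6 x^{3} - 9 x^{2} \operatorname{atan}{\left(2 x \right)} - 16 x^{2} - 16 x \operatorname{atan}{\left(2 x \right)} + 32}{8 x^{2} + 2}, which equals G'(x).

G(x) = - \frac{\left(3 x^{3} + 8 x^{2} - 16\right) \operatorname{atan}{\left(2 x \right)}}{2}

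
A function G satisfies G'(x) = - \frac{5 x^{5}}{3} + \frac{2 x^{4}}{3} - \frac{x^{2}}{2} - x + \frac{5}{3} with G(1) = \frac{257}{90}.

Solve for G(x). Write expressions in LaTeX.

G(x) = - \frac{5 x^{6}}{18} + \frac{2 x^{5}}{15} - \frac{x^{3}}{6} - \frac{x^{2}}{2} + \frac{5 x}{3} + 2

Integrate term by term and add the pieces.
A general antiderivative is - \frac{5 x^{6}}{18} + \frac{2 x^{5}}{15} - \frac{x^{3}}{6} - \frac{x^{2}}{2} + \frac{5 x}{3} + C.
The condition gives C = \frac{257}{90} - (\frac{77}{90}) = 2.
So G(x) = - \frac{5 x^{6}}{18} + \frac{2 x^{5}}{15} - \frac{x^{3}}{6} - \frac{x^{2}}{2} + \frac{5 x}{3} + 2.
Check: d/dx[- \frac{5 x^{6}}{18} + \frac{2 x^{5}}{15} - \frac{x^{3}}{6} - \frac{x^{2}}{2} + \frac{5 x}{3} + 2] = - \frac{5 x^{5}}{3} + \frac{2 x^{4}}{3} - \frac{x^{2}}{2} - x + \frac{5}{3} = G'(x).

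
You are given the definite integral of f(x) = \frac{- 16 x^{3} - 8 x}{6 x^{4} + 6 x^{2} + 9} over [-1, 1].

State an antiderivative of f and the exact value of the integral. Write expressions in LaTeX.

Antiderivative: F(x) = - \frac{2 \log{\left(2 x^{4} + 2 x^{2} + 3 \right)}}{3}; value = 0

The substitution u = 2 x^{4} + 2 x^{2} + 3 works: f is exactly (dF/du)*(du/dx) for that inner function.
F(x) = - \frac{2 \log{\left(2 x^{4} + 2 x^{2} + 3 \right)}}{3} is an antiderivative of f.
Check: d/dx[- \frac{2 \log{\left(2 x^{4} + 2 x^{2} + 3 \right)}}{3}] = \frac{- 16 x^{3} - 8 x}{6 x^{4} + 6 x^{2} + 9} = f(x).
F(1) = - \frac{2 \log{\left(7 \right)}}{3}; F(-1) = - \frac{2 \log{\left(7 \right)}}{3}.
Integral = F(1) - F(-1) = 0.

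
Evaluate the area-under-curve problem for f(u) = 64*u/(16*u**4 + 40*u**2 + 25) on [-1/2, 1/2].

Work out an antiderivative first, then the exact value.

f matches the chain-rule pattern g'(h)*h' with inner function h(u) = 2*u**2 + 5/2; substituting w = h(u) collapses the integral.
F(u) = -4/(2*u**2 + 5/2) is an antiderivative of f.
Check: d/du[-4/(2*u**2 + 5/2)] = 64*u/(16*u**4 + 40*u**2 + 25) = f(u).
F(1/2) = -4/3; F(-1/2) = -4/3.
Integral = F(1/2) - F(-1/2) = 0.

Antiderivative: F(u) = -4/(2*u**2 + 5/2); value = 0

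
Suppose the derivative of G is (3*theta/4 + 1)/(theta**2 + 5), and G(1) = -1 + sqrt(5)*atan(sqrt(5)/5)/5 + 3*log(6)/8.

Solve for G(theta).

G(theta) = (15*log(theta**2 + 5) + 8*sqrt(5)*atan(sqrt(5)*theta/5) - 40)/40

The proposed G(theta) is checked by its d/dtheta: the result must match the given G'(theta).
A general antiderivative is 3*log(theta**2 + 5)/8 + sqrt(5)*atan(sqrt(5)*theta/5)/5 + C.
The condition gives C = -1 + sqrt(5)*atan(sqrt(5)/5)/5 + 3*log(6)/8 - (sqrt(5)*atan(sqrt(5)/5)/5 + 3*log(6)/8) = -1.
So G(theta) = (15*log(theta**2 + 5) + 8*sqrt(5)*atan(sqrt(5)*theta/5) - 40)/40.
Check: d/dtheta[(15*log(theta**2 + 5) + 8*sqrt(5)*atan(sqrt(5)*theta/5) - 40)/40] = (3*theta + 4)/(4*theta**2 + 20), which equals G'(theta).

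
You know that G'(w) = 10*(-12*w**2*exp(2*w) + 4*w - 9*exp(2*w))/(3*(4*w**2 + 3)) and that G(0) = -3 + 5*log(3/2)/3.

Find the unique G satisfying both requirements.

G(w) = -5*exp(2*w) + 5*log(2*w**2 + 3/2)/3 + 2

A candidate passes only if d/dw[G] lands on the given G'(w) exactly.
A general antiderivative is -5*exp(2*w) + 5*log(2*w**2 + 3/2)/3 + C.
The condition gives C = -3 + 5*log(3/2)/3 - (-5 + 5*log(3/2)/3) = 2.
So G(w) = -5*exp(2*w) + 5*log(2*w**2 + 3/2)/3 + 2.
Check: d/dw[-5*exp(2*w) + 5*log(2*w**2 + 3/2)/3 + 2] = (-120*w**2*exp(2*w) + 40*w - 90*exp(2*w))/(12*w**2 + 9), which equals G'(w).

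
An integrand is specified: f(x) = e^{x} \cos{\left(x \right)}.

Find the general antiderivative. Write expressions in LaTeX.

F(x) = \frac{e^{x} \sin{\left(x \right)}}{2} + \frac{e^{x} \cos{\left(x \right)}}{2} + C

A first test for any F(x): its x-derivative must equal f(x) identically.
Check: d/dx[\frac{e^{x} \sin{\left(x \right)}}{2} + \frac{e^{x} \cos{\left(x \right)}}{2}] = e^{x} \cos{\left(x \right)} = f(x).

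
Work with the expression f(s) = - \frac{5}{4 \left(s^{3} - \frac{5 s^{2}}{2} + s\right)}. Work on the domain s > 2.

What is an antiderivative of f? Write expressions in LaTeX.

The denominator factors as 2 s \left(s - 2\right) \left(2 s - 1\right); partial fractions split f into directly integrable pieces: \frac{10}{3 \left(2 s - 1\right)} - \frac{5}{12 \left(s - 2\right)} - \frac{5}{4 s}.
Check: d/ds[\frac{5 \left(- 3 \log{\left(s \right)} - \log{\left(s - 2 \right)} + 4 \log{\left(s - \frac{1}{2} \right)}\right)}{12}] = - \frac{5}{4 s^{3} - 10 s^{2} + 4 s}, which equals f(s).

An antiderivative is F(s) = \frac{5 \left(- 3 \log{\left(s \right)} - \log{\left(s - 2 \right)} + 4 \log{\left(s - \frac{1}{2} \right)}\right)}{12}.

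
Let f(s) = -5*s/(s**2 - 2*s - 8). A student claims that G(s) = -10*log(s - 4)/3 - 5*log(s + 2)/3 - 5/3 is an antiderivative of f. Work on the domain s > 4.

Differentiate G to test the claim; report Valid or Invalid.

Valid: G'(s) = f(s).

d/ds[G] = -5*s/(s**2 - 2*s - 8)
This equals f(s) exactly, so the claim holds.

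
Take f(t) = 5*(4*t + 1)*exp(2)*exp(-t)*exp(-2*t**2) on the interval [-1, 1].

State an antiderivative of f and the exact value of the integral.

f matches the chain-rule pattern g'(h)*h' with inner function h(t) = -2*t**2 - t + 2; substituting u = h(t) collapses the integral.
F(t) = -5*exp(2)*exp(-t)*exp(-2*t**2) is an antiderivative of f.
Check: d/dt[-5*exp(2)*exp(-t)*exp(-2*t**2)] = (20*t*exp(2) + 5*exp(2))*exp(-t)*exp(-2*t**2), which equals f(t).
F(1) = -5*exp(-1); F(-1) = -5*exp(1).
Integral = F(1) - F(-1) = -5*exp(-1) + 5*exp(1).

Antiderivative: F(t) = -5*exp(2)*exp(-t)*exp(-2*t**2); value = -5*exp(-1) + 5*exp(1)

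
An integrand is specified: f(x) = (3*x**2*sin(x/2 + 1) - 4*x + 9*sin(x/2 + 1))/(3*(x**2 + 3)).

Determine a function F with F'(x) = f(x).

An antiderivative is F(x) = -2*log(x**2 + 3)/3 - 2*cos(x/2 + 1).

A first test for any F(x): its x-derivative must equal f(x) identically.
Check: d/dx[-2*log(x**2 + 3)/3 - 2*cos(x/2 + 1)] = (3*x**2*sin(x/2 + 1) - 4*x + 9*sin(x/2 + 1))/(3*x**2 + 9), which equals f(x).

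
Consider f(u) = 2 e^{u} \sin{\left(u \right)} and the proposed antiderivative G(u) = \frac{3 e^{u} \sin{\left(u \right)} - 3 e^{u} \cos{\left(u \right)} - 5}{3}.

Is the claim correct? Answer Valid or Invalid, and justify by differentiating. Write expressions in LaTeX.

d/du[G] = 2 e^{u} \sin{\left(u \right)}
This equals f(u) exactly, so the claim holds.

Valid - differentiating G returns exactly f.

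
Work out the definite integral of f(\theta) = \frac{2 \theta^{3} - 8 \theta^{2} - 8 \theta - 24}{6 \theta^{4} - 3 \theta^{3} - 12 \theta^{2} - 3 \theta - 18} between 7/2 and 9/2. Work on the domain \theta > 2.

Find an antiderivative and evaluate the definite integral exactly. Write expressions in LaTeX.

The denominator factors as 3 \left(\theta - 2\right) \left(2 \theta + 3\right) \left(\theta^{2} + 1\right); partial fractions split f into directly integrable pieces: \frac{2 \left(32 \theta + 69\right)}{195 \left(\theta^{2} + 1\right)} + \frac{14}{13 \left(2 \theta + 3\right)} - \frac{8}{15 \left(\theta - 2\right)}.
F(\theta) = - \frac{8 \log{\left(\theta - 2 \right)}}{15} + \frac{7 \log{\left(\theta + \frac{3}{2} \right)}}{13} + \frac{32 \log{\left(\theta^{2} + 1 \right)}}{195} + \frac{46 \operatorname{atan}{\left(\theta \right)}}{65} is an antiderivative of f.
Check: d/d\theta[- \frac{8 \log{\left(\theta - 2 \right)}}{15} + \frac{7 \log{\left(\theta + \frac{3}{2} \right)}}{13} + \frac{32 \log{\left(\theta^{2} + 1 \right)}}{195} + \frac{46 \operatorname{atan}{\left(\theta \right)}}{65}] = \frac{2 \theta^{3} - 8 \theta^{2} - 8 \theta - 24}{6 \theta^{4} - 3 \theta^{3} - 12 \theta^{2} - 3 \theta - 18} = f(\theta).
F(9/2) = - \frac{8 \log{\left(\frac{5}{2} \right)}}{15} + \frac{32 \log{\left(\frac{85}{4} \right)}}{195} + \frac{46 \operatorname{atan}{\left(\frac{9}{2} \right)}}{65} + \frac{7 \log{\left(6 \right)}}{13}; F(7/2) = - \frac{8 \log{\left(\frac{3}{2} \right)}}{15} + \frac{32 \log{\left(\frac{53}{4} \right)}}{195} + \frac{7 \log{\left(5 \right)}}{13} + \frac{46 \operatorname{atan}{\left(\frac{7}{2} \right)}}{65}.
Integral = F(9/2) - F(7/2) = - \frac{46 \operatorname{atan}{\left(\frac{7}{2} \right)}}{65} - \frac{7 \log{\left(5 \right)}}{13} - \frac{8 \log{\left(\frac{5}{2} \right)}}{15} - \frac{32 \log{\left(\frac{53}{4} \right)}}{195} + \frac{8 \log{\left(\frac{3}{2} \right)}}{15} + \frac{32 \log{\left(\frac{85}{4} \right)}}{195} + \frac{46 \operatorname{atan}{\left(\frac{9}{2} \right)}}{65} + \frac{7 \log{\left(6 \right)}}{13}.

Antiderivative: F(\theta) = - \frac{8 \log{\left(\theta - 2 \right)}}{15} + \frac{7 \log{\left(\theta + \frac{3}{2} \right)}}{13} + \frac{32 \log{\left(\theta^{2} + 1 \right)}}{195} + \frac{46 \operatorname{atan}{\left(\theta \right)}}{65}; value = - \frac{46 \operatorname{atan}{\left(\frac{7}{2} \right)}}{65} - \frac{7 \log{\left(5 \right)}}{13} - \frac{8 \log{\left(\frac{5}{2} \right)}}{15} - \frac{32 \log{\left(\frac{53}{4} \right)}}{195} + \frac{8 \log{\left(\frac{3}{2} \right)}}{15} + \frac{32 \log{\left(\frac{85}{4} \right)}}{195} + \frac{46 \operatorname{atan}{\left(\frac{9}{2} \right)}}{65} + \frac{7 \log{\left(6 \right)}}{13}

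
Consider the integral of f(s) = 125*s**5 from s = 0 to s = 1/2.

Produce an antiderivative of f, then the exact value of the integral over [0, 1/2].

Antiderivative: F(s) = 125*s**6/6; value = 125/384

Differentiate the proposed F(s) back; it has to land on f(s) exactly.
F(s) = 125*s**6/6 is an antiderivative of f.
Check: d/ds[125*s**6/6] = 125*s**5 = f(s).
F(1/2) = 125/384; F(0) = 0.
Integral = F(1/2) - F(0) = 125/384.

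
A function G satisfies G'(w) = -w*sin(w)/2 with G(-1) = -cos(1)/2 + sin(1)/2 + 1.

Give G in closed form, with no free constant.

G(w) = w*cos(w)/2 - sin(w)/2 + 1

Since d/dw undoes antidifferentiation here, G(w) must give back the stated G'(w).
A general antiderivative is w*cos(w)/2 - sin(w)/2 + C.
The condition gives C = -cos(1)/2 + sin(1)/2 + 1 - (-cos(1)/2 + sin(1)/2) = 1.
So G(w) = w*cos(w)/2 - sin(w)/2 + 1.
Check: d/dw[w*cos(w)/2 - sin(w)/2 + 1] = -w*sin(w)/2 = G'(w).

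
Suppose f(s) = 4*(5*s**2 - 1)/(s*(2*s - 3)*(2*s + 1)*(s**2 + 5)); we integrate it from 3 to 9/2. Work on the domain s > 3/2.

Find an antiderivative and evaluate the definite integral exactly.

Antiderivative: F(s) = -(-812*log(s) - 1435*log(s - 3/2) - 145*log(s + 1/2) + 1196*log(s**2 + 5) + 416*sqrt(5)*atan(sqrt(5)*s/5))/3045; value = -1196*log(101/4)/3045 - 416*sqrt(5)*atan(9*sqrt(5)/10)/3045 - 41*log(3/2)/87 - log(7/2)/21 + log(5)/21 + 89*log(3)/435 + 416*sqrt(5)*atan(3*sqrt(5)/5)/3045 + 4*log(9/2)/15 + 1196*log(14)/3045

The denominator factors as s*(2*s - 3)*(2*s + 1)*(s**2 + 5); partial fractions split f into directly integrable pieces: -104*(23*s + 20)/(3045*(s**2 + 5)) + 2/(21*(2*s + 1)) + 82/(87*(2*s - 3)) + 4/(15*s).
F(s) = -(-812*log(s) - 1435*log(s - 3/2) - 145*log(s + 1/2) + 1196*log(s**2 + 5) + 416*sqrt(5)*atan(sqrt(5)*s/5))/3045 is an antiderivative of f.
Check: d/ds[-(-812*log(s) - 1435*log(s - 3/2) - 145*log(s + 1/2) + 1196*log(s**2 + 5) + 416*sqrt(5)*atan(sqrt(5)*s/5))/3045] = (20*s**2 - 4)/(4*s**5 - 4*s**4 + 17*s**3 - 20*s**2 - 15*s), which equals f(s).
F(9/2) = -1196*log(101/4)/3045 - 416*sqrt(5)*atan(9*sqrt(5)/10)/3045 + log(5)/21 + 4*log(9/2)/15 + 41*log(3)/87; F(3) = -1196*log(14)/3045 - 416*sqrt(5)*atan(3*sqrt(5)/5)/3045 + log(7/2)/21 + 41*log(3/2)/87 + 4*log(3)/15.
Integral = F(9/2) - F(3) = -1196*log(101/4)/3045 - 416*sqrt(5)*atan(9*sqrt(5)/10)/3045 - 41*log(3/2)/87 - log(7/2)/21 + log(5)/21 + 89*log(3)/435 + 416*sqrt(5)*atan(3*sqrt(5)/5)/3045 + 4*log(9/2)/15 + 1196*log(14)/3045.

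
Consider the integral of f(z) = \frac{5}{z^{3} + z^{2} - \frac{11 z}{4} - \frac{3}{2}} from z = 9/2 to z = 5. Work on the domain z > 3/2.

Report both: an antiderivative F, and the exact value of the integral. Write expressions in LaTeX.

The denominator factors as \left(z + 2\right) \left(2 z - 3\right) \left(2 z + 1\right); partial fractions split f into directly integrable pieces: - \frac{10}{3 \left(2 z + 1\right)} + \frac{10}{7 \left(2 z - 3\right)} + \frac{20}{21 \left(z + 2\right)}.
F(z) = - \frac{5 \left(- 3 \log{\left(z - \frac{3}{2} \right)} + 7 \log{\left(z + \frac{1}{2} \right)} - 4 \log{\left(z + 2 \right)}\right)}{21} is an antiderivative of f.
Check: d/dz[- \frac{5 \left(- 3 \log{\left(z - \frac{3}{2} \right)} + 7 \log{\left(z + \frac{1}{2} \right)} - 4 \log{\left(z + 2 \right)}\right)}{21}] = \frac{20}{4 z^{3} + 4 z^{2} - 11 z - 6}, which equals f(z).
F(5) = - \frac{5 \log{\left(\frac{11}{2} \right)}}{3} + \frac{5 \log{\left(\frac{7}{2} \right)}}{7} + \frac{20 \log{\left(7 \right)}}{21}; F(9/2) = - \frac{5 \log{\left(5 \right)}}{3} + \frac{5 \log{\left(3 \right)}}{7} + \frac{20 \log{\left(\frac{13}{2} \right)}}{21}.
Integral = F(5) - F(9/2) = - \frac{5 \log{\left(\frac{11}{2} \right)}}{3} - \frac{20 \log{\left(\frac{13}{2} \right)}}{21} - \frac{5 \log{\left(3 \right)}}{7} + \frac{5 \log{\left(\frac{7}{2} \right)}}{7} + \frac{20 \log{\left(7 \right)}}{21} + \frac{5 \log{\left(5 \right)}}{3}.

Antiderivative: F(z) = - \frac{5 \left(- 3 \log{\left(z - \frac{3}{2} \right)} + 7 \log{\left(z + \frac{1}{2} \right)} - 4 \log{\left(z + 2 \right)}\right)}{21}; value = - \frac{5 \log{\left(\frac{11}{2} \right)}}{3} - \frac{20 \log{\left(\frac{13}{2} \right)}}{21} - \frac{5 \log{\left(3 \right)}}{7} + \frac{5 \log{\left(\frac{7}{2} \right)}}{7} + \frac{20 \log{\left(7 \right)}}{21} + \frac{5 \log{\left(5 \right)}}{3}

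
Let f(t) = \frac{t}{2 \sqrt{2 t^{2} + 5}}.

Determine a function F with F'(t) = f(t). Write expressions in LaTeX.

An antiderivative is F(t) = \frac{\sqrt{2 t^{2} + 5}}{4}.

f matches the chain-rule pattern g'(h)*h' with inner function h(t) = 2 t^{2} + 5; substituting u = h(t) collapses the integral.
Check: d/dt[\frac{\sqrt{2 t^{2} + 5}}{4}] = \frac{t}{2 \sqrt{2 t^{2} + 5}} = f(t).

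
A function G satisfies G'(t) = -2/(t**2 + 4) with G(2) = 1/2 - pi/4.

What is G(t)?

G(t) = 1/2 - atan(t/2)

For G(t) to be correct, d/dt[G] must agree with the stated G'(t) identically.
A general antiderivative is -atan(t/2) + C.
The condition gives C = 1/2 - pi/4 - (-pi/4) = 1/2.
So G(t) = 1/2 - atan(t/2).
Check: d/dt[1/2 - atan(t/2)] = -2/(t**2 + 4) = G'(t).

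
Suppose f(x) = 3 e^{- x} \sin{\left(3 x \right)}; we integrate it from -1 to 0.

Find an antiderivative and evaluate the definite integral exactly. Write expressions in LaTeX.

Check any antiderivative F(x) by computing F'(x) and comparing it with f(x).
F(x) = - \frac{3 e^{- x} \sin{\left(3 x \right)}}{10} - \frac{9 e^{- x} \cos{\left(3 x \right)}}{10} is an antiderivative of f.
Check: d/dx[- \frac{3 e^{- x} \sin{\left(3 x \right)}}{10} - \frac{9 e^{- x} \cos{\left(3 x \right)}}{10}] = 3 e^{- x} \sin{\left(3 x \right)} = f(x).
F(0) = - \frac{9}{10}; F(-1) = \frac{3 e \sin{\left(3 \right)}}{10} - \frac{9 e \cos{\left(3 \right)}}{10}.
Integral = F(0) - F(-1) = \frac{9 e \cos{\left(3 \right)}}{10} - \frac{9}{10} - \frac{3 e \sin{\left(3 \right)}}{10}.

Antiderivative: F(x) = - \frac{3 e^{- x} \sin{\left(3 x \right)}}{10} - \frac{9 e^{- x} \cos{\left(3 x \right)}}{10}; value = \frac{9 e \cos{\left(3 \right)}}{10} - \frac{9}{10} - \frac{3 e \sin{\left(3 \right)}}{10}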